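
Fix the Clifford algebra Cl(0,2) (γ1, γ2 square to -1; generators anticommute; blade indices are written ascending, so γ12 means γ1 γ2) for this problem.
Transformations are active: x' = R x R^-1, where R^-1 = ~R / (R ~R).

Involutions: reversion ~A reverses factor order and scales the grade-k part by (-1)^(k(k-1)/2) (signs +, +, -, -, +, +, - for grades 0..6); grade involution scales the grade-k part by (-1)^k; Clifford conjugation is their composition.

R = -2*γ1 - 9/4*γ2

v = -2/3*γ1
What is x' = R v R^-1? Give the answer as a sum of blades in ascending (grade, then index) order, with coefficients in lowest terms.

~R = -2*γ1 - 9/4*γ2, and R ~R = -145/16, so R^-1 = ~R / (-145/16).
R v = -4/3 - 3/2*γ12
Answer: 34/435*γ1 - 96/145*γ2


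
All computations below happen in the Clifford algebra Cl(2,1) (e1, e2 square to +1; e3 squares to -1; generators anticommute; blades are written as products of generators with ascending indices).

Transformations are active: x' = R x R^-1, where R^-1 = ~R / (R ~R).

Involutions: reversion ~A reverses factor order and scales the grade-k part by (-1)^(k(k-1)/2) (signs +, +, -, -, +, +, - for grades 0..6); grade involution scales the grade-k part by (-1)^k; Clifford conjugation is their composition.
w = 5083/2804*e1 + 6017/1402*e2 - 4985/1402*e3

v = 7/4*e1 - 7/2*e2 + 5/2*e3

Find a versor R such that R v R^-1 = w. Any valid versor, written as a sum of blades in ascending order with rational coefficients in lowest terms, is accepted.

Since q(v) = q(w) = 145/16, the sum R = v + w = 4995/1402*e1 + 555/701*e2 - 740/701*e3 does the job whenever invertible.
Answer: 4995/1402*e1 + 555/701*e2 - 740/701*e3


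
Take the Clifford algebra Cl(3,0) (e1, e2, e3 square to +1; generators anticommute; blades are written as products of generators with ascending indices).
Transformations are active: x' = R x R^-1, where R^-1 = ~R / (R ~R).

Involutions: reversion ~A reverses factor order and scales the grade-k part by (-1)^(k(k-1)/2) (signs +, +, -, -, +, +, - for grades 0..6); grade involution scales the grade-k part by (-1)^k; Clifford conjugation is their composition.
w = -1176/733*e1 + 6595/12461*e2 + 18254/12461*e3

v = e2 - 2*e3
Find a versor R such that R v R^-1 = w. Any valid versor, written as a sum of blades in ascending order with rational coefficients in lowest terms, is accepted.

The midline construction: v and w both square to 5, so reflecting in their sum -1176/733*e1 + 19056/12461*e2 - 6668/12461*e3 exchanges them.
Answer: -1176/733*e1 + 19056/12461*e2 - 6668/12461*e3


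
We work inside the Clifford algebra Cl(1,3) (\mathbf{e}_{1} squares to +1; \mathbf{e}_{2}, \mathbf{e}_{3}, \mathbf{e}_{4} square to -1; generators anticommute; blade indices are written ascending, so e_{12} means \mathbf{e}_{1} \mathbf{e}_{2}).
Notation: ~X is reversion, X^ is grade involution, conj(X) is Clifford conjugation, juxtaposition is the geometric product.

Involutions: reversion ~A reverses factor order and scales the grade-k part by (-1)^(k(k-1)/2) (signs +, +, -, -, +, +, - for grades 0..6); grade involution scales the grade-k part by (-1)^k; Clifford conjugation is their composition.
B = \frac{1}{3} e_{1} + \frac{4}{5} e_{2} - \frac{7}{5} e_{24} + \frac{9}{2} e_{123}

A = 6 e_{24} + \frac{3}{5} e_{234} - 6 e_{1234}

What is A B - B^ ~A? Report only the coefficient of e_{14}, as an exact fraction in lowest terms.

first term: \frac{42}{5} - \frac{21}{25} e_{3} - \frac{111}{5} e_{4} + \frac{42}{5} e_{13} + \frac{27}{10} e_{14} - \frac{12}{25} e_{34} + 2 e_{124} - \frac{111}{5} e_{134} + 2 e_{234} - \frac{1}{5} e_{1234}
second term: -\frac{42}{5} + \frac{21}{25} e_{3} - \frac{159}{5} e_{4} + \frac{42}{5} e_{13} - \frac{27}{10} e_{14} - \frac{12}{25} e_{34} + 2 e_{124} + \frac{159}{5} e_{134} + 2 e_{234} + \frac{1}{5} e_{1234}
Answer: \frac{27}{5}


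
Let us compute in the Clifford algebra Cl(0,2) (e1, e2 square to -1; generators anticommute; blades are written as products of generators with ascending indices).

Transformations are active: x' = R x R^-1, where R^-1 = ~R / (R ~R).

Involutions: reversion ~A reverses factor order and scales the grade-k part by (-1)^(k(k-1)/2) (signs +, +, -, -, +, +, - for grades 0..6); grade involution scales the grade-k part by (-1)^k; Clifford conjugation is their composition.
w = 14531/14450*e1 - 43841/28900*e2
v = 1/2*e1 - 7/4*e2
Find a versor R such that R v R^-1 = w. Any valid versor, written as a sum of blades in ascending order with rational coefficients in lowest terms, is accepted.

R = v + w = 10878/7225*e1 - 23604/7225*e2 works: the equal norms (-53/16) guarantee its sandwich swaps v into w.
Answer: 10878/7225*e1 - 23604/7225*e2


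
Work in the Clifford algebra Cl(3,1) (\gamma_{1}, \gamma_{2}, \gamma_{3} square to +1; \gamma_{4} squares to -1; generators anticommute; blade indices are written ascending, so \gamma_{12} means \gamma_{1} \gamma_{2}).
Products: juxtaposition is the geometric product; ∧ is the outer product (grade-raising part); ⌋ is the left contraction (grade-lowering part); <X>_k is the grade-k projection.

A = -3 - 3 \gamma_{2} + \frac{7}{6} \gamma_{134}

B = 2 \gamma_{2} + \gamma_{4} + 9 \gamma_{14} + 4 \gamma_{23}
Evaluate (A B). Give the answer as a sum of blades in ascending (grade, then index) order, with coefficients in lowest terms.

step 1: -6 - 6 \gamma_{2} - \frac{45}{2} \gamma_{3} - 3 \gamma_{4} - \frac{7}{6} \gamma_{13} - 27 \gamma_{14} - 12 \gamma_{23} - 3 \gamma_{24} + \frac{67}{3} \gamma_{124} + \frac{7}{3} \gamma_{1234}
Answer: -6 - 6 \gamma_{2} - \frac{45}{2} \gamma_{3} - 3 \gamma_{4} - \frac{7}{6} \gamma_{13} - 27 \gamma_{14} - 12 \gamma_{23} - 3 \gamma_{24} + \frac{67}{3} \gamma_{124} + \frac{7}{3} \gamma_{1234}


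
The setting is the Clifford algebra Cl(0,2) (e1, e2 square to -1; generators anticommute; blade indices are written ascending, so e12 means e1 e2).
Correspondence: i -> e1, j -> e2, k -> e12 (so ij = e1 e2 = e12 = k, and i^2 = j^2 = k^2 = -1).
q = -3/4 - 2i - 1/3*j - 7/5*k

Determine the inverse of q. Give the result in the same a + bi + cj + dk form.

In blades: q = -3/4 - 2*e1 - 1/3*e2 - 7/5*e12.
With qbar = -3/4 + 2*e1 + 1/3*e2 + 7/5*e12 (scalar fixed, mapped units negated), q qbar = 23881/3600 (the sum of squared coefficients), so q^-1 = qbar / (23881/3600) = -2700/23881 + 7200/23881*e1 + 1200/23881*e2 + 5040/23881*e12; translating back:
Answer: -2700/23881 + 7200/23881*i + 1200/23881*j + 5040/23881*k


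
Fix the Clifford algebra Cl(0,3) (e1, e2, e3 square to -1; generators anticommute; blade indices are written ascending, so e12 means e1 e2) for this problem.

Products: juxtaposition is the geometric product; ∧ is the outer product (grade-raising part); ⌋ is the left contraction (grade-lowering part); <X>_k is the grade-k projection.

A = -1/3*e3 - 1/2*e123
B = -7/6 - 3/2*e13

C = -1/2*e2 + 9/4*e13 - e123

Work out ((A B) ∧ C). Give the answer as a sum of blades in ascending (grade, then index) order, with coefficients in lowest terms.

step 1: 1/2*e1 + 3/4*e2 + 7/18*e3 + 7/12*e123
step 2: -1/4*e12 + 7/36*e23 - 27/16*e123
Answer: -1/4*e12 + 7/36*e23 - 27/16*e123


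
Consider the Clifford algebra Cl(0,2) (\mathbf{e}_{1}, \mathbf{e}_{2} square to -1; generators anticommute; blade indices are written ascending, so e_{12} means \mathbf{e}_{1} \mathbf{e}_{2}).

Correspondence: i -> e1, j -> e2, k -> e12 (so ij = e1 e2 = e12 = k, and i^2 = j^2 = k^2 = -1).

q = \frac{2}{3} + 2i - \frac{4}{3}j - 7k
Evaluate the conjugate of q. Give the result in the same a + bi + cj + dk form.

In blades: q = \frac{2}{3} + 2 e_{1} - \frac{4}{3} e_{2} - 7 e_{12}.
Conjugation here is Clifford conjugation: the scalar is fixed and the grade-1 and grade-2 blades all flip sign, giving \frac{2}{3} - 2 e_{1} + \frac{4}{3} e_{2} + 7 e_{12}; translating back:
Answer: \frac{2}{3} - 2i + \frac{4}{3}j + 7k


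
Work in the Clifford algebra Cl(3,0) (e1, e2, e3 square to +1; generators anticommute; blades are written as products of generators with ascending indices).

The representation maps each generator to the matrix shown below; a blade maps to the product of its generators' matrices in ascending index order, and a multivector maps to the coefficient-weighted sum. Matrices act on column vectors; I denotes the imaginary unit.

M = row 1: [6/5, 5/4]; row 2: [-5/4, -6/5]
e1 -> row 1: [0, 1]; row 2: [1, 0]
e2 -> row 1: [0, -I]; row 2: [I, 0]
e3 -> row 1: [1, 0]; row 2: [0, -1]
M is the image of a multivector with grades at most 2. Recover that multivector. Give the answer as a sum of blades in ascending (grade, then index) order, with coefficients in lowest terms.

Method: 1, rho(e1), rho(e2), rho(e3) form a trace-orthogonal basis of the 2x2 complex matrices (tr(X Y) = 2 if X = Y, else 0), so M = m0*1 + m1*rho(e1) + m2*rho(e2) + m3*rho(e3) with m0 = tr(M)/2 = 0, m1 = tr(M rho(e1))/2 = 0, m2 = tr(M rho(e2))/2 = 5*I/4, m3 = tr(M rho(e3))/2 = 6/5.
Multiplying table entries, the bivector images are rho(e1 e2) = I*rho(e3), rho(e1 e3) = -I*rho(e2), rho(e2 e3) = I*rho(e1); with real blade coefficients the real parts of m0..m3 are the coefficients of 1, e1, e2, e3 and the imaginary parts give the bivectors (e2 e3: Im m1, e1 e3: -Im m2, e1 e2: Im m3).
Answer: 6/5*e3 - 5/4*e1 e3


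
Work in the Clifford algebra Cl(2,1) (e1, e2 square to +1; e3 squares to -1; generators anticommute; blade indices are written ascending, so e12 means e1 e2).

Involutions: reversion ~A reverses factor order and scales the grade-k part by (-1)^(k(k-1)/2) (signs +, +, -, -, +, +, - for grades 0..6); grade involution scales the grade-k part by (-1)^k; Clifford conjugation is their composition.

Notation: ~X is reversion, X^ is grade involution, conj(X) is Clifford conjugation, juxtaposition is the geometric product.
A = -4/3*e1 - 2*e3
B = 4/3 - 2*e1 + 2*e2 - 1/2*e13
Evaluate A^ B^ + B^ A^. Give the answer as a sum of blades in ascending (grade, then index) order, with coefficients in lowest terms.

first term: 8/3 + 7/9*e1 + 2*e3 - 8/3*e12 - 4*e13 + 4*e23
second term: 8/3 + 25/9*e1 + 10/3*e3 + 8/3*e12 + 4*e13 - 4*e23
Answer: 16/3 + 32/9*e1 + 16/3*e3


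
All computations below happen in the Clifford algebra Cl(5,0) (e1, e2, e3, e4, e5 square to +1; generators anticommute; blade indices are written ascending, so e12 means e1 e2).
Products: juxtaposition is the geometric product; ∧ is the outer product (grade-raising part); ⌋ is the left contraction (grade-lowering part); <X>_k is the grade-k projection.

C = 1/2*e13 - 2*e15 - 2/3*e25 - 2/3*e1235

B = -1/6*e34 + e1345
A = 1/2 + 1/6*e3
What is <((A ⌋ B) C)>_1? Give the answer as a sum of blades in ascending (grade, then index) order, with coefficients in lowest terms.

step 1: -1/36*e4 - 1/12*e34 - 1/6*e145 + 1/2*e1345
step 2: 1/3*e4 + 1/24*e14 - 1/3*e24 + e34 - 1/4*e45 + 1/9*e124 - 1/72*e134 - 1/18*e145 + 1/9*e234 - 1/54*e245 - 1/12*e345 + 1/3*e1234 - 1/18*e1245 + 1/6*e1345 + 1/18*e2345 - 1/54*e12345
step 3: 1/3*e4
Answer: 1/3*e4


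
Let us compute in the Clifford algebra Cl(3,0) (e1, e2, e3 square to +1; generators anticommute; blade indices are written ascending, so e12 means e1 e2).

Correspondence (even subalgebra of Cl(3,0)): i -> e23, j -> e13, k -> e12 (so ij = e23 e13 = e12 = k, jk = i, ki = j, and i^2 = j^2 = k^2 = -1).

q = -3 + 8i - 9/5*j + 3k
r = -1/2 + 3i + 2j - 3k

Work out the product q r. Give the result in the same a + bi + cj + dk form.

In blades: q = -3 + 3*e12 - 9/5*e13 + 8*e23, r = -1/2 - 3*e12 + 2*e13 + 3*e23.
Distribute q over r term by term (generator squares from the signature, products reordered to ascending indices): (-3)*r = 3/2 + 9*e12 - 6*e13 - 9*e23; (3*e12)*r = 9 - 3/2*e12 + 9*e13 - 6*e23; (-9/5*e13)*r = 18/5 + 27/5*e12 + 9/10*e13 + 27/5*e23; (8*e23)*r = -24 + 16*e12 + 24*e13 - 4*e23.
Sum: -99/10 + 289/10*e12 + 279/10*e13 - 68/5*e23; translating back through the correspondence:
Answer: -99/10 - 68/5*i + 279/10*j + 289/10*k


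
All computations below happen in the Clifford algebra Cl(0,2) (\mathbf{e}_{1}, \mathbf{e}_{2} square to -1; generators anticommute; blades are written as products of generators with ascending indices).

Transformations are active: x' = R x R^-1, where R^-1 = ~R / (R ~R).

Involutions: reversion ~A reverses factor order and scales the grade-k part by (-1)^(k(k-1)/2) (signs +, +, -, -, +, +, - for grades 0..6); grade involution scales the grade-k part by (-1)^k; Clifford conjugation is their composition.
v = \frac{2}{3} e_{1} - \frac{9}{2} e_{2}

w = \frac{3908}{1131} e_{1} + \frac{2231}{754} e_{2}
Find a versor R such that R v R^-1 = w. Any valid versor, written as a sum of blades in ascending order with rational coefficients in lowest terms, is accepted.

R = v + w = \frac{1554}{377} e_{1} - \frac{581}{377} e_{2} works: the equal norms (-\frac{745}{36}) guarantee its sandwich swaps v into w.
Answer: \frac{1554}{377} e_{1} - \frac{581}{377} e_{2}


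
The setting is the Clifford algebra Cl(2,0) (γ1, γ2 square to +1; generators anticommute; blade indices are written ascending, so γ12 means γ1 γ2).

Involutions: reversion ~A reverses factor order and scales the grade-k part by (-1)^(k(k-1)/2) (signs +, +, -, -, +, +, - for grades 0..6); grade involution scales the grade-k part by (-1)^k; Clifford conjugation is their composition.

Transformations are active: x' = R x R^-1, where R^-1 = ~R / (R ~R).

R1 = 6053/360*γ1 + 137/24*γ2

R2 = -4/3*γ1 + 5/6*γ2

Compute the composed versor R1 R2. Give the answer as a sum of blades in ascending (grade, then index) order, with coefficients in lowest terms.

Distribute over the terms of R1 (each basis-blade product reordered to ascending indices, repeated generators contracted through their squares):
(6053/360*γ1) R2 = -6053/270 + 6053/432*γ12
(137/24*γ2) R2 = 685/144 + 137/18*γ12
Summing the partial products and collecting blades:
Answer: -38149/2160 + 9341/432*γ12


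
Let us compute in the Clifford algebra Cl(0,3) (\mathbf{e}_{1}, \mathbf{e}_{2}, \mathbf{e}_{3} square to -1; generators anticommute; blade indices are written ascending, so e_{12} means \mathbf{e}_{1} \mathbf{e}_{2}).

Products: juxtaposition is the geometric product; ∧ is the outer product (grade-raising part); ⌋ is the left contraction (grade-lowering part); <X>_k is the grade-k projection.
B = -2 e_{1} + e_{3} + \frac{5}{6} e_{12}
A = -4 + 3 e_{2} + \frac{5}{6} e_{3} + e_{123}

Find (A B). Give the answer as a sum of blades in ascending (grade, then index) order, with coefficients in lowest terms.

step 1: -\frac{5}{6} + \frac{21}{2} e_{1} - \frac{29}{6} e_{3} + \frac{5}{3} e_{12} + \frac{5}{3} e_{13} + 5 e_{23} + \frac{25}{36} e_{123}
Answer: -\frac{5}{6} + \frac{21}{2} e_{1} - \frac{29}{6} e_{3} + \frac{5}{3} e_{12} + \frac{5}{3} e_{13} + 5 e_{23} + \frac{25}{36} e_{123}


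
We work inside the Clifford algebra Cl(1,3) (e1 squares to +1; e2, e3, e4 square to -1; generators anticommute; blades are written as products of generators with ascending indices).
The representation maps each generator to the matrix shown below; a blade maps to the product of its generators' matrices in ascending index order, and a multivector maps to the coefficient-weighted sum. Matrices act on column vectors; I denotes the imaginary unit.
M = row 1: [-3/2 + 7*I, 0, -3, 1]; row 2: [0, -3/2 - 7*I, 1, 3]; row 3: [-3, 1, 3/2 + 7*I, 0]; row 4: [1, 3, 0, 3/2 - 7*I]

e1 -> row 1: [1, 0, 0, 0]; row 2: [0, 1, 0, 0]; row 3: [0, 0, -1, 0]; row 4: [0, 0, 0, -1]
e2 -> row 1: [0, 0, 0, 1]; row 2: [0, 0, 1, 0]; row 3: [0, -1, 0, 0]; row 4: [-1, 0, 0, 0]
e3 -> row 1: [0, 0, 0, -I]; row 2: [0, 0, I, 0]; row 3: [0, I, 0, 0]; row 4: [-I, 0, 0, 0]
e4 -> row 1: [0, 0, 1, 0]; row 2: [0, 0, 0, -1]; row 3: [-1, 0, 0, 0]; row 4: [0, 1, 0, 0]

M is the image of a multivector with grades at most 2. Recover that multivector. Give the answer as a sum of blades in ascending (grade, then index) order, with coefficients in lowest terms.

Method: the blade images are trace-orthogonal — tr(rho(e_A) rho(e_B)^-1) = 4 if A = B and 0 otherwise — and rho(e_A)^-1 = (e_A)^2 * rho(e_A) with (e_A)^2 = +1 or -1, so the coefficient of e_A in the preimage is (e_A)^2 * tr(M rho(e_A))/4.
Nonzero projections over blades of grade <= 2: e1: (e1)^2 = +1, tr(M rho(e1)) = -6, coefficient -3/2; e1 e2: (e1 e2)^2 = +1, tr(M rho(e1 e2)) = 4, coefficient 1; e1 e4: (e1 e4)^2 = +1, tr(M rho(e1 e4)) = -12, coefficient -3; e2 e3: (e2 e3)^2 = -1, tr(M rho(e2 e3)) = 28, coefficient -7. Every other blade of grade <= 2 projects to 0.
Answer: -3/2*e1 + e1 e2 - 3*e1 e4 - 7*e2 e3


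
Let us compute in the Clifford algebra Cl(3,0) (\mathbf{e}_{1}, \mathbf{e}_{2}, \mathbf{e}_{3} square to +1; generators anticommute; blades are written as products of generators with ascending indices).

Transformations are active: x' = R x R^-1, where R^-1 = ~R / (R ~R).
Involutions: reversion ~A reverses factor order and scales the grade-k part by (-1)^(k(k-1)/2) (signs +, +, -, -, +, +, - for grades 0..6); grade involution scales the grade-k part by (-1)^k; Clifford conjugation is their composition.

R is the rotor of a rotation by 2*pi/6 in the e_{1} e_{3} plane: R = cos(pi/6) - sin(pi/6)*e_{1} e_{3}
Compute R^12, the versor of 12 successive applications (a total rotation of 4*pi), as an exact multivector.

The rotor phase is half the rotation angle and phases add under composition, so 12 steps in the e_{1} e_{3} plane accumulate phase 12*(pi/6) = 2 \pi: R^12 = cos(2 \pi) - sin(2 \pi)*e_{1} e_{3}.
cos(2 \pi) = 1 and sin(2 \pi) = 0, so R^12 = 1. The total rotation 4*pi is 2 full turns, so every vector returns to itself, yet the rotor is +1, back on the identity sheet (an even number of 2*pi turns).
Answer: 1


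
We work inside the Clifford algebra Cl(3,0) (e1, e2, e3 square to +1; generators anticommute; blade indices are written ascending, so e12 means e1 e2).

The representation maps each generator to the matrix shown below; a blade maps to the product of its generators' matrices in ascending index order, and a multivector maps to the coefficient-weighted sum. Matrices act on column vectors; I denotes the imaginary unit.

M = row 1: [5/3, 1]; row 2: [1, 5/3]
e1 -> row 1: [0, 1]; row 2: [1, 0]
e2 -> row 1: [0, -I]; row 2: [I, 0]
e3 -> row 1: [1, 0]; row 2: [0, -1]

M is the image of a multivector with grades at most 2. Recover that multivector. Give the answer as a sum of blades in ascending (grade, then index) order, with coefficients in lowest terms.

Method: 1, rho(e1), rho(e2), rho(e3) form a trace-orthogonal basis of the 2x2 complex matrices (tr(X Y) = 2 if X = Y, else 0), so M = m0*1 + m1*rho(e1) + m2*rho(e2) + m3*rho(e3) with m0 = tr(M)/2 = 5/3, m1 = tr(M rho(e1))/2 = 1, m2 = tr(M rho(e2))/2 = 0, m3 = tr(M rho(e3))/2 = 0.
Multiplying table entries, the bivector images are rho(e12) = I*rho(e3), rho(e13) = -I*rho(e2), rho(e23) = I*rho(e1); with real blade coefficients the real parts of m0..m3 are the coefficients of 1, e1, e2, e3 and the imaginary parts give the bivectors (e23: Im m1, e13: -Im m2, e12: Im m3).
Answer: 5/3 + e1


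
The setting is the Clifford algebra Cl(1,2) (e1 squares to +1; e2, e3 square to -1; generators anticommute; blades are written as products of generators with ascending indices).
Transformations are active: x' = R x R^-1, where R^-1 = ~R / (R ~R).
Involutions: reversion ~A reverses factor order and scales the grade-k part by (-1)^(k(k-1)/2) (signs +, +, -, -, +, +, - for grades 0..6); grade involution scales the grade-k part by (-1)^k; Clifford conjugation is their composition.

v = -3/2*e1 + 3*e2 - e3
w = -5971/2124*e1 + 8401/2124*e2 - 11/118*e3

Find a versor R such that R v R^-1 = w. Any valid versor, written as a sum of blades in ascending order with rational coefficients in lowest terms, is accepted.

Take R = v + w = -9157/2124*e1 + 14773/2124*e2 - 129/118*e3. Because q(v) = q(w) = -31/4, conjugation by R sends v exactly to w.
Answer: -9157/2124*e1 + 14773/2124*e2 - 129/118*e3


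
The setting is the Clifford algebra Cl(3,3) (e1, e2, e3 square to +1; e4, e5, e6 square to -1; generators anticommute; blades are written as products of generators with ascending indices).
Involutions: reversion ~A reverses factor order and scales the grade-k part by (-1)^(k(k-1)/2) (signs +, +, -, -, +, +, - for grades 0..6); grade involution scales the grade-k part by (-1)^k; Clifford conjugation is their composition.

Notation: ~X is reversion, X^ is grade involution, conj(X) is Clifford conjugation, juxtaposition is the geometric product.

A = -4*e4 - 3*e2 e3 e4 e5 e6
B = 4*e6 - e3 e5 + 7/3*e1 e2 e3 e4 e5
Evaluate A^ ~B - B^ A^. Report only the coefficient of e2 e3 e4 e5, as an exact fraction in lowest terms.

first term: -7*e1 e6 + 16*e4 e6 - 3*e2 e4 e6 - 4*e3 e4 e5 + 28/3*e1 e2 e3 e5 - 12*e2 e3 e4 e5
second term: -7*e1 e6 + 16*e4 e6 + 3*e2 e4 e6 + 4*e3 e4 e5 - 28/3*e1 e2 e3 e5 + 12*e2 e3 e4 e5
Answer: -24


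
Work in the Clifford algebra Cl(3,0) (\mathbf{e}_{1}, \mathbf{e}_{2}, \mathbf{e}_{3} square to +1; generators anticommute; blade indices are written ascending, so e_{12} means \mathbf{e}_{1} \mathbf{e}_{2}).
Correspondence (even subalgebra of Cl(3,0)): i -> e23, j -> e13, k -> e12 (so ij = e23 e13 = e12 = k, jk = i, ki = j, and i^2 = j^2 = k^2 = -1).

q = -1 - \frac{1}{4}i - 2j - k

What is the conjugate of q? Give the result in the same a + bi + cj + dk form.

In blades: q = -1 - e_{12} - 2 e_{13} - \frac{1}{4} e_{23}.
Quaternion conjugation is reversion on the even subalgebra: the scalar is fixed and every grade-2 blade flips sign, giving -1 + e_{12} + 2 e_{13} + \frac{1}{4} e_{23}; translating back:
Answer: -1 + \frac{1}{4}i + 2j + k


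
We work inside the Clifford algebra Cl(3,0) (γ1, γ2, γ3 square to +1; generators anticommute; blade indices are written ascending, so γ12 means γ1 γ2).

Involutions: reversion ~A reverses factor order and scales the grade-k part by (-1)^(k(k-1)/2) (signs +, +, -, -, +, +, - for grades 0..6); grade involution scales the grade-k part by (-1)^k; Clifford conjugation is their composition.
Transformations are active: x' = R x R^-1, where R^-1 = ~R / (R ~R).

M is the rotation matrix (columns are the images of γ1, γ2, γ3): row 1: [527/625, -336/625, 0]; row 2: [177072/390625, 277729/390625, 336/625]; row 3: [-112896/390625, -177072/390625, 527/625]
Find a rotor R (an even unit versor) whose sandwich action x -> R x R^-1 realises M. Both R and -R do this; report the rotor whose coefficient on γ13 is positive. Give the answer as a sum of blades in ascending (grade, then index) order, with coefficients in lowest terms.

Method: write R = a + b12*γ12 + b13*γ13 + b23*γ23 with a^2 + b12^2 + b13^2 + b23^2 = 1 (so R^-1 = ~R). Expanding the columns R e_j ~R gives tr M = 4a^2 - 1 and, from the antisymmetric part, M21 - M12 = -4a*b12, M13 - M31 = 4a*b13, M32 - M23 = -4a*b23.
Here tr M = 936479/390625, so a^2 = (1 + tr M)/4 = 331776/390625 and a = ±576/625. Taking a = 576/625: M21 - M12 = 387072/390625, M13 - M31 = 112896/390625, M32 - M23 = -387072/390625, giving b12 = -168/625, b13 = 49/625, b23 = 168/625, i.e. R = 576/625 - 168/625*γ12 + 49/625*γ13 + 168/625*γ23.
Its γ13 coefficient is already positive.
Answer: 576/625 - 168/625*γ12 + 49/625*γ13 + 168/625*γ23. Sheet selection: the two-to-one cover makes ±R indistinguishable at the matrix level (trace 936479/390625), so uniqueness comes from the required sign on γ13.


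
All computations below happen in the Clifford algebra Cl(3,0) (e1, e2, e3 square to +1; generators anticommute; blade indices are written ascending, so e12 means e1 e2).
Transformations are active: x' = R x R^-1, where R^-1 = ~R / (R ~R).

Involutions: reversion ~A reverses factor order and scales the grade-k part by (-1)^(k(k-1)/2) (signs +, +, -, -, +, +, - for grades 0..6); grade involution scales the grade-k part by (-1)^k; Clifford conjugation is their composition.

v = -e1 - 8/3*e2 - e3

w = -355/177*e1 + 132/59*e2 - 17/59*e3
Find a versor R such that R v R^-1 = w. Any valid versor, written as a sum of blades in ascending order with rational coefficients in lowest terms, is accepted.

R = v + w = -532/177*e1 - 76/177*e2 - 76/59*e3 works: the equal norms (82/9) guarantee its sandwich swaps v into w.
Answer: -532/177*e1 - 76/177*e2 - 76/59*e3


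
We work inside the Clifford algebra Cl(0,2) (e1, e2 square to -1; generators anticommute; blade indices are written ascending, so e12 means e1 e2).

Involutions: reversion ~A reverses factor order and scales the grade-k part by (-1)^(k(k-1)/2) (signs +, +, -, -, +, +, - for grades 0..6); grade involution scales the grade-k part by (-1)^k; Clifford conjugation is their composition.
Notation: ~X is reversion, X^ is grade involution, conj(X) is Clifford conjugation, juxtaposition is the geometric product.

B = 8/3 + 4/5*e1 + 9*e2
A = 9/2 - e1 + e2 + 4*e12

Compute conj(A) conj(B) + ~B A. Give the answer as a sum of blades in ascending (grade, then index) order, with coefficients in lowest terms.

first term: 19/5 - 554/15*e1 - 1199/30*e2 - 307/15*e12
second term: 19/5 + 554/15*e1 + 1199/30*e2 + 307/15*e12
Answer: 38/5


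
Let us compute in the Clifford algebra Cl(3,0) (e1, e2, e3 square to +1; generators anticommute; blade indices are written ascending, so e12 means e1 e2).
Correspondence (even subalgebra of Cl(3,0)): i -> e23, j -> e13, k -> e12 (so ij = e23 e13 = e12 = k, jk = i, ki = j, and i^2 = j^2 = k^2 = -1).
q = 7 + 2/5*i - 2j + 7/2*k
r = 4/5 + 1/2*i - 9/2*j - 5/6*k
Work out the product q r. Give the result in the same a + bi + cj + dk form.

In blades: q = 7 + 7/2*e12 - 2*e13 + 2/5*e23, r = 4/5 - 5/6*e12 - 9/2*e13 + 1/2*e23.
Distribute q over r term by term (generator squares from the signature, products reordered to ascending indices): (7)*r = 28/5 - 35/6*e12 - 63/2*e13 + 7/2*e23; (7/2*e12)*r = 35/12 + 14/5*e12 + 7/4*e13 + 63/4*e23; (-2*e13)*r = -9 + e12 - 8/5*e13 + 5/3*e23; (2/5*e23)*r = -1/5 - 9/5*e12 + 1/3*e13 + 8/25*e23.
Sum: -41/60 - 23/6*e12 - 1861/60*e13 + 6371/300*e23; translating back through the correspondence:
Answer: -41/60 + 6371/300*i - 1861/60*j - 23/6*k


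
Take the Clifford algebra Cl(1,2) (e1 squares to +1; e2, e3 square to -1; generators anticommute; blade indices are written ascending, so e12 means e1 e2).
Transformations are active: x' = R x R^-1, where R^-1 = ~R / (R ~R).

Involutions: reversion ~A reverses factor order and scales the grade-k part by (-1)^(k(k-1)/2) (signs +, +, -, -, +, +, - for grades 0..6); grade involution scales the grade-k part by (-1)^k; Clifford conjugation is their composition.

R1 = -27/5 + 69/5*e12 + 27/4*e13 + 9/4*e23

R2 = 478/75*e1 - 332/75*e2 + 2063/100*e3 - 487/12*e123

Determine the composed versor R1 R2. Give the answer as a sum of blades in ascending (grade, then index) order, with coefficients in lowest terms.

Distribute over the terms of R1 (each basis-blade product reordered to ascending indices, repeated generators contracted through their squares):
(-27/5) R2 = -4302/125*e1 + 2988/125*e2 - 55701/500*e3 + 4383/20*e123
(69/5*e12) R2 = 7636/125*e1 - 10994/125*e2 - 11201/20*e3 + 142347/500*e123
(27/4*e13) R2 = -55701/400*e1 + 4383/16*e2 - 2151/50*e3 + 747/25*e123
(9/4*e23) R2 = 1461/16*e1 - 18567/400*e2 - 249/25*e3 + 717/50*e123
Summing the partial products and collecting blades:
Answer: -5317/250*e1 + 20434/125*e2 - 90554/125*e3 + 68508/125*e123


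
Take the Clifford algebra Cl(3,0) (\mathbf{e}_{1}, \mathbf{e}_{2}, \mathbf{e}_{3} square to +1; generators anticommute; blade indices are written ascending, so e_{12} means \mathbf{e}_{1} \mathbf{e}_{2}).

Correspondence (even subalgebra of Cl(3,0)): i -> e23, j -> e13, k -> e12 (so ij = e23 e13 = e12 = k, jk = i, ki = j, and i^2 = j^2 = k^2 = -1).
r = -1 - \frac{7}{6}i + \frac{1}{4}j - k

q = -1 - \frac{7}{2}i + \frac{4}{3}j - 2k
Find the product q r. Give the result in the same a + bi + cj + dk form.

In blades: q = -1 - 2 e_{12} + \frac{4}{3} e_{13} - \frac{7}{2} e_{23}, r = -1 - e_{12} + \frac{1}{4} e_{13} - \frac{7}{6} e_{23}.
Distribute q over r term by term (generator squares from the signature, products reordered to ascending indices): (-1)*r = 1 + e_{12} - \frac{1}{4} e_{13} + \frac{7}{6} e_{23}; (-2 e_{12})*r = -2 + 2 e_{12} + \frac{7}{3} e_{13} + \frac{1}{2} e_{23}; (\frac{4}{3} e_{13})*r = -\frac{1}{3} + \frac{14}{9} e_{12} - \frac{4}{3} e_{13} - \frac{4}{3} e_{23}; (-\frac{7}{2} e_{23})*r = -\frac{49}{12} - \frac{7}{8} e_{12} - \frac{7}{2} e_{13} + \frac{7}{2} e_{23}.
Sum: -\frac{65}{12} + \frac{265}{72} e_{12} - \frac{11}{4} e_{13} + \frac{23}{6} e_{23}; translating back through the correspondence:
Answer: -\frac{65}{12} + \frac{23}{6}i - \frac{11}{4}j + \frac{265}{72}k


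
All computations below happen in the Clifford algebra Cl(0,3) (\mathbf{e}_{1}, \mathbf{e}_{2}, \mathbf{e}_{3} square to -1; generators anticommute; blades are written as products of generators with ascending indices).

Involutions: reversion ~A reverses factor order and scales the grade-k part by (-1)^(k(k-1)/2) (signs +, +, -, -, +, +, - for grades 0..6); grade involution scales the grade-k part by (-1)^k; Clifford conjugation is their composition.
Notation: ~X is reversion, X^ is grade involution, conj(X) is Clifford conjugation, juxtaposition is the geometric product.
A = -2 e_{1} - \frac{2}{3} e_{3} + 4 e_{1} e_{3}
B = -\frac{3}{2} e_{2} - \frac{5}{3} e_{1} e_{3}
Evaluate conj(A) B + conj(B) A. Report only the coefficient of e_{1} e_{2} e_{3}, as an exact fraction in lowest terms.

first term: -\frac{20}{3} - \frac{10}{9} e_{1} + \frac{10}{3} e_{3} - 3 e_{1} e_{2} + e_{2} e_{3} - 6 e_{1} e_{2} e_{3}
second term: -\frac{20}{3} + \frac{10}{9} e_{1} - \frac{10}{3} e_{3} + 3 e_{1} e_{2} - e_{2} e_{3} - 6 e_{1} e_{2} e_{3}
Answer: -12


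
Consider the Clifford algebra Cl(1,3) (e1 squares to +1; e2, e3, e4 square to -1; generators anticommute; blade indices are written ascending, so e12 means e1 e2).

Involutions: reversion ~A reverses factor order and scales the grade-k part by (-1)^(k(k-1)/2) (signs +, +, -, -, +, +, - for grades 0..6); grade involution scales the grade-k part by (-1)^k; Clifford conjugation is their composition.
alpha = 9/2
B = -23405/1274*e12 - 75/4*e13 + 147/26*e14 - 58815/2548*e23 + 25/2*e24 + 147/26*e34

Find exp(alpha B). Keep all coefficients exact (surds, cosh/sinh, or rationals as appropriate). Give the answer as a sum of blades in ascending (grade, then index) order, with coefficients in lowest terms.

B^2 term by term: the squares give (-23405/1274)^2*(e12)^2 + (-75/4)^2*(e13)^2 + (147/26)^2*(e14)^2 + (-58815/2548)^2*(e23)^2 + (25/2)^2*(e24)^2 + (147/26)^2*(e34)^2 = 547794025/1623076*(+1) + 5625/16*(+1) + 21609/676*(+1) + 3459204225/6492304*(-1) + 625/4*(-1) + 21609/676*(-1) = 0 (each basis 2-blade squares to minus the product of its generators' squares); cross terms between blades sharing an index anticommute and cancel; the commuting (index-disjoint) pairs give grade-4 terms 2*c*c'*(blade product), which cancel blade by blade — e1234: -70215/338 + 1875/4 - 176445/676 = 0 — confirming B is simple. So B^2 = 0.
B^2 = 0, so the series closes: exp(alpha B) = 1 + alpha B (parabolic case).
Answer: 1 - 210645/2548*e12 - 675/8*e13 + 1323/52*e14 - 529335/5096*e23 + 225/4*e24 + 1323/52*e34


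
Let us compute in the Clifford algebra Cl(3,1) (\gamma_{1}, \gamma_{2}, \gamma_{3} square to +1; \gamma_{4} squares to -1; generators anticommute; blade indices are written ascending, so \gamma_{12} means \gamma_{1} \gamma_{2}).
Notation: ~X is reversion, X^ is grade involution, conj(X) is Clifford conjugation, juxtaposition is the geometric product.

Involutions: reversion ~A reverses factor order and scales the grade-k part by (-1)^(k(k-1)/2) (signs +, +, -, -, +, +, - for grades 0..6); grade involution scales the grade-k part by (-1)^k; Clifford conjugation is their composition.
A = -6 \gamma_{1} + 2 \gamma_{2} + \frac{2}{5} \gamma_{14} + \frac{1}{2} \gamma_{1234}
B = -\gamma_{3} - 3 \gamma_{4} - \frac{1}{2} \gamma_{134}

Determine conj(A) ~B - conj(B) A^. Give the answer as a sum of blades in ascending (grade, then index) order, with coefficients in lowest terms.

first term: -\frac{6}{5} \gamma_{1} - \frac{1}{4} \gamma_{2} + \frac{1}{5} \gamma_{3} - 6 \gamma_{13} - 18 \gamma_{14} + 2 \gamma_{23} + 6 \gamma_{24} + 3 \gamma_{34} + \frac{3}{2} \gamma_{123} + \frac{1}{2} \gamma_{124} - \frac{2}{5} \gamma_{134} + \gamma_{1234}
second term: \frac{6}{5} \gamma_{1} - \frac{1}{4} \gamma_{2} + \frac{1}{5} \gamma_{3} - 6 \gamma_{13} - 18 \gamma_{14} + 2 \gamma_{23} + 6 \gamma_{24} - 3 \gamma_{34} + \frac{3}{2} \gamma_{123} + \frac{1}{2} \gamma_{124} - \frac{2}{5} \gamma_{134} + \gamma_{1234}
Answer: -\frac{12}{5} \gamma_{1} + 6 \gamma_{34}


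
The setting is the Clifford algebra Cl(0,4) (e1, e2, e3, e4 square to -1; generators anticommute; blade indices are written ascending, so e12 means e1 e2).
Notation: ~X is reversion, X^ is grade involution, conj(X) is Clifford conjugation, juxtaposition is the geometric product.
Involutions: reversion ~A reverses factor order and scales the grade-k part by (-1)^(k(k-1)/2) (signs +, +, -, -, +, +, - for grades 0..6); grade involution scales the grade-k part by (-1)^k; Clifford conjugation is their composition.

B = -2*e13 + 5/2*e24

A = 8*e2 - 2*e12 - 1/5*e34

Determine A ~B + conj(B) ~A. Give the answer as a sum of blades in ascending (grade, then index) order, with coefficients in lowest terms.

first term: 20*e4 - 27/5*e14 - 9/2*e23 - 16*e123
second term: -20*e4 - 27/5*e14 - 9/2*e23 - 16*e123
Answer: -54/5*e14 - 9*e23 - 32*e123


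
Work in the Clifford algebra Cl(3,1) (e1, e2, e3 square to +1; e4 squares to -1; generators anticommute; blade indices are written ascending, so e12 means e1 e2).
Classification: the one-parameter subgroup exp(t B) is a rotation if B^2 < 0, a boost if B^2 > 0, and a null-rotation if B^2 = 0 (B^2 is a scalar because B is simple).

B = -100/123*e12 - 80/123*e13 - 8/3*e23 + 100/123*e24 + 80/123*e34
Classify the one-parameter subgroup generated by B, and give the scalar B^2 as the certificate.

B^2 term by term: the squares give (-100/123)^2*(e12)^2 + (-80/123)^2*(e13)^2 + (-8/3)^2*(e23)^2 + (100/123)^2*(e24)^2 + (80/123)^2*(e34)^2 = 10000/15129*(-1) + 6400/15129*(-1) + 64/9*(-1) + 10000/15129*(+1) + 6400/15129*(+1) = -64/9 (each basis 2-blade squares to minus the product of its generators' squares); cross terms between blades sharing an index anticommute and cancel; the commuting (index-disjoint) pairs give grade-4 terms 2*c*c'*(blade product), which cancel blade by blade — e1234: -16000/15129 + 16000/15129 = 0 — confirming B is simple. So B^2 = -64/9.
Answer: rotation, certificate B^2 = -64/9. Check the certificate: B^2 = -64/9, and that sign is decisive whatever form B takes.


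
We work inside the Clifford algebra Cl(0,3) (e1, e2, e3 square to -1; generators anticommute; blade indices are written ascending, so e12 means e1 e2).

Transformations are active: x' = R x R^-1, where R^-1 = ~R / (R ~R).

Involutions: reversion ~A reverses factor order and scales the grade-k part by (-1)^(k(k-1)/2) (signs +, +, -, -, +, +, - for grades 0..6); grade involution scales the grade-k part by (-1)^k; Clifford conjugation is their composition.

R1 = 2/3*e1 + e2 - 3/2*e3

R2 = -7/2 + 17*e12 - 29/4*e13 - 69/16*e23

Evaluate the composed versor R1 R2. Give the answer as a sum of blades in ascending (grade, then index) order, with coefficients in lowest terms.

Distribute over the terms of R1 (each basis-blade product reordered to ascending indices, repeated generators contracted through their squares):
(2/3*e1) R2 = -7/3*e1 - 34/3*e2 + 29/6*e3 - 23/8*e123
(e2) R2 = 17*e1 - 7/2*e2 + 69/16*e3 + 29/4*e123
(-3/2*e3) R2 = 87/8*e1 + 207/32*e2 + 21/4*e3 - 51/2*e123
Summing the partial products and collecting blades:
Answer: 613/24*e1 - 803/96*e2 + 691/48*e3 - 169/8*e123


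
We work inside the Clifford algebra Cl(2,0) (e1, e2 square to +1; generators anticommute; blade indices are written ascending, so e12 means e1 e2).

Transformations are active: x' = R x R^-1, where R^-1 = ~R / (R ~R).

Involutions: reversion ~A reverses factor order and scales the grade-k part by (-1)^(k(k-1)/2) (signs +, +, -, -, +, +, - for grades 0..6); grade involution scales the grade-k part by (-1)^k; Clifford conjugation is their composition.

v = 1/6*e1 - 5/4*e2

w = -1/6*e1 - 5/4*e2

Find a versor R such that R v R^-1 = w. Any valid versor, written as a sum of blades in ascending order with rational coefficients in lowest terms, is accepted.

Since q(v) = q(w) = 229/144, the sum R = v + w = -5/2*e2 does the job whenever invertible.
Answer: -5/2*e2


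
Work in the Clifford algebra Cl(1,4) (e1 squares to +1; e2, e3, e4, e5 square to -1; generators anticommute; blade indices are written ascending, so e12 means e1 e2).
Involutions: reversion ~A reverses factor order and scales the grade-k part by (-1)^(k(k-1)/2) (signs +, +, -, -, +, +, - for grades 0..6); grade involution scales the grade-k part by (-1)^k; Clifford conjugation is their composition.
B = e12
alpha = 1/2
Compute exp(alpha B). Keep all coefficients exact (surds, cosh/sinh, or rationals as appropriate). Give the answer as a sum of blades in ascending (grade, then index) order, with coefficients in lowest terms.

B^2 = (1)^2*(e12)^2 = 1*(+1) = 1 (a basis 2-blade squares to minus the product of its generators' squares).
B^2 = 1 — B^2 > 0, so the exponential closes hyperbolically: l = 1, alpha*l = 1/2, so exp(alpha B) = cosh(1/2) + (sinh(1/2)/1)*B = cosh(1/2) + (sinh(1/2))*B.
Answer: cosh(1/2) + sinh(1/2)*e12


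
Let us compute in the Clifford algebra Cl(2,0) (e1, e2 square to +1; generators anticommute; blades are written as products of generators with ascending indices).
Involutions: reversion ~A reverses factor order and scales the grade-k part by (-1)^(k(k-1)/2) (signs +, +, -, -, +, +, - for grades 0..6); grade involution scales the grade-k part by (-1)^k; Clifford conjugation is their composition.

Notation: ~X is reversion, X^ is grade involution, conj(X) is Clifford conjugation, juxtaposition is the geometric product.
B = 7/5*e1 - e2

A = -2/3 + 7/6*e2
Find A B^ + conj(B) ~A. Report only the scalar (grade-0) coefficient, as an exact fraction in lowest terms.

first term: 7/6 + 14/15*e1 - 2/3*e2 + 49/30*e1 e2
second term: 7/6 + 14/15*e1 - 2/3*e2 - 49/30*e1 e2
Answer: 7/3


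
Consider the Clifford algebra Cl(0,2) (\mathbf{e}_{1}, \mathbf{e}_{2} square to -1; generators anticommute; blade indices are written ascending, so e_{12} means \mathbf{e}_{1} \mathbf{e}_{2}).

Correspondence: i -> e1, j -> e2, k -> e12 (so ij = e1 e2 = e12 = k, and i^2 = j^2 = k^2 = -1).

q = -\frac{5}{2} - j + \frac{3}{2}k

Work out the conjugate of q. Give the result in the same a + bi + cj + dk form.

In blades: q = -\frac{5}{2} - e_{2} + \frac{3}{2} e_{12}.
Conjugation here is Clifford conjugation: the scalar is fixed and the grade-1 and grade-2 blades all flip sign, giving -\frac{5}{2} + e_{2} - \frac{3}{2} e_{12}; translating back:
Answer: -\frac{5}{2} + j - \frac{3}{2}k


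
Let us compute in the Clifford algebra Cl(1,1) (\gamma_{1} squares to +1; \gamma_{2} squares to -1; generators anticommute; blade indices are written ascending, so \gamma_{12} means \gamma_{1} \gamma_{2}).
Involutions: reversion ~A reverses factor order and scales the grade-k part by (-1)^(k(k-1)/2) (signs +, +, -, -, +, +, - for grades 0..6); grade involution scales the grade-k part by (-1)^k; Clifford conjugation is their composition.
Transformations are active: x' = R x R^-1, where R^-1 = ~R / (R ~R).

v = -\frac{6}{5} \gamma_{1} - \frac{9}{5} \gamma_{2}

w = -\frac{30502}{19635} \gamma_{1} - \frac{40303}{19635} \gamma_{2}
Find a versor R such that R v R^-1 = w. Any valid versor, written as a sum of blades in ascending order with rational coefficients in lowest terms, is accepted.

Here q(v) = q(w) = -\frac{9}{5}; the classical choice R = v + w = -\frac{54064}{19635} \gamma_{1} - \frac{75646}{19635} \gamma_{2} then realises v -> w under the sandwich.
Answer: -\frac{54064}{19635} \gamma_{1} - \frac{75646}{19635} \gamma_{2}


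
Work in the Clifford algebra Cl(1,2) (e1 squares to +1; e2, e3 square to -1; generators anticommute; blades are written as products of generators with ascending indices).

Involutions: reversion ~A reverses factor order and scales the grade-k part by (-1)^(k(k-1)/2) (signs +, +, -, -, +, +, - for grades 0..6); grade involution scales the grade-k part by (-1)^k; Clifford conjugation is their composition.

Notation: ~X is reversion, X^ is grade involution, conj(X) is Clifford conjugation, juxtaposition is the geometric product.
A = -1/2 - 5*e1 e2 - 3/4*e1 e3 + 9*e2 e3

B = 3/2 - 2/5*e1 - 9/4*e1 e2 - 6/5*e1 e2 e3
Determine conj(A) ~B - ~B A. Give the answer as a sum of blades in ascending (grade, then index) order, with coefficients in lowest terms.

first term: 21/2 + 11*e1 + 11/10*e2 + 63/10*e3 + 51/8*e1 e2 - 153/8*e1 e3 - 189/16*e2 e3 + 3*e1 e2 e3
second term: -12 - 53/5*e1 + 29/10*e2 - 57/10*e3 - 69/8*e1 e2 - 171/8*e1 e3 + 243/16*e2 e3 - 21/5*e1 e2 e3
Answer: 45/2 + 108/5*e1 - 9/5*e2 + 12*e3 + 15*e1 e2 + 9/4*e1 e3 - 27*e2 e3 + 36/5*e1 e2 e3
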